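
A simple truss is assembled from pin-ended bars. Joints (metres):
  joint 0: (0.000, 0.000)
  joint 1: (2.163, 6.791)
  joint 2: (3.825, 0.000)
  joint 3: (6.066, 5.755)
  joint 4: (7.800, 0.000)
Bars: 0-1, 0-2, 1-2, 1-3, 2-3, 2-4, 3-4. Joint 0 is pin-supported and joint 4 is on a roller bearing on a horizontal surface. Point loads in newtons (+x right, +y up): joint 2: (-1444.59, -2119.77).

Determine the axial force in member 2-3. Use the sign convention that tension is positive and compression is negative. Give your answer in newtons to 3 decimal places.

930.173

N=5 nodes, M=7 members, R=3 reactions → 2N=10, M+R=10
member 0 (0-1): L=7.1271, (cx,cy)=(0.3035,0.9528)
member 1 (0-2): L=3.8250, (cx,cy)=(1.0000,0.0000)
member 2 (1-2): L=6.9914, (cx,cy)=(0.2377,-0.9713)
member 3 (1-3): L=4.0382, (cx,cy)=(0.9665,-0.2566)
member 4 (2-3): L=6.1759, (cx,cy)=(0.3629,0.9318)
member 5 (2-4): L=3.9750, (cx,cy)=(1.0000,0.0000)
member 6 (3-4): L=6.0106, (cx,cy)=(0.2885,-0.9575)
solve A·x = −loads:
  F[0-1] = -1133.7397 N (compression)
  F[0-2] = -1100.5143 N (compression)
  F[1-2] = +1289.9734 N (tension)
  F[1-3] = -673.2622 N (compression)
  F[2-3] = +930.1726 N (tension)
  F[2-4] = +313.2055 N (tension)
  F[3-4] = -1085.6626 N (compression)
  Rx@0 = +1444.5900 N
  Ry@0 = +1080.2674 N
  Ry@4 = +1039.5026 N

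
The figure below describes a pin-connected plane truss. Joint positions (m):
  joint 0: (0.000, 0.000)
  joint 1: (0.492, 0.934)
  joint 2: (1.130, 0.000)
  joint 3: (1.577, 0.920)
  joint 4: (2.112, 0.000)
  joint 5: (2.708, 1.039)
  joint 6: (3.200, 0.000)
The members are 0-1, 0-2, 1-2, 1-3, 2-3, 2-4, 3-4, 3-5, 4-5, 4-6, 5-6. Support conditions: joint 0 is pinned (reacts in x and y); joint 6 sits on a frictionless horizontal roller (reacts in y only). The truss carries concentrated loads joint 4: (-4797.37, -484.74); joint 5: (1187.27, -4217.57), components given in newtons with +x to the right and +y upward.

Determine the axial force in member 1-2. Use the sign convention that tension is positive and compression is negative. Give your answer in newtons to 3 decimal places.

526.205

N=7 nodes, M=11 members, R=3 reactions → 2N=14, M+R=14
member 0 (0-1): L=1.0557, (cx,cy)=(0.4661,0.8848)
member 1 (0-2): L=1.1300, (cx,cy)=(1.0000,0.0000)
member 2 (1-2): L=1.1311, (cx,cy)=(0.5640,-0.8257)
member 3 (1-3): L=1.0851, (cx,cy)=(0.9999,-0.0129)
member 4 (2-3): L=1.0228, (cx,cy)=(0.4370,0.8995)
member 5 (2-4): L=0.9820, (cx,cy)=(1.0000,0.0000)
member 6 (3-4): L=1.0642, (cx,cy)=(0.5027,-0.8645)
member 7 (3-5): L=1.1372, (cx,cy)=(0.9945,0.1046)
member 8 (4-5): L=1.1978, (cx,cy)=(0.4976,0.8674)
member 9 (4-6): L=1.0880, (cx,cy)=(1.0000,0.0000)
member 10 (5-6): L=1.1496, (cx,cy)=(0.4280,-0.9038)
solve A·x = −loads:
  F[0-1] = -483.4919 N (compression)
  F[0-2] = -3384.7644 N (compression)
  F[1-2] = +526.2046 N (tension)
  F[1-3] = -522.1847 N (compression)
  F[2-3] = -483.0808 N (compression)
  F[2-4] = -2876.8443 N (compression)
  F[3-4] = +382.2093 N (tension)
  F[3-5] = -930.5013 N (compression)
  F[4-5] = +177.9248 N (tension)
  F[4-6] = +2024.1319 N (tension)
  F[5-6] = -4729.5657 N (compression)
  Rx@0 = +3610.1000 N
  Ry@0 = +427.7713 N
  Ry@6 = +4274.5387 N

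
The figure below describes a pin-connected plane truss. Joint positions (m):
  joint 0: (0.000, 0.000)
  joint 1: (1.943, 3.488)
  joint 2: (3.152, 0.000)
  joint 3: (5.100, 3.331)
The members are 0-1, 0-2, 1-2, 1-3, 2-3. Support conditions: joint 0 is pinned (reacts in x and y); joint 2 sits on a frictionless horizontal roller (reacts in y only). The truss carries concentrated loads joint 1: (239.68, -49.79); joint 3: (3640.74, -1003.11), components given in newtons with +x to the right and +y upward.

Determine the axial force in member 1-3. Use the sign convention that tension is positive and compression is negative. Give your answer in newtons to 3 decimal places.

4112.975

N=4 nodes, M=5 members, R=3 reactions → 2N=8, M+R=8
member 0 (0-1): L=3.9927, (cx,cy)=(0.4866,0.8736)
member 1 (0-2): L=3.1520, (cx,cy)=(1.0000,0.0000)
member 2 (1-2): L=3.6916, (cx,cy)=(0.3275,-0.9449)
member 3 (1-3): L=3.1609, (cx,cy)=(0.9988,-0.0497)
member 4 (2-3): L=3.8588, (cx,cy)=(0.5048,0.8632)
solve A·x = −loads:
  F[0-1] = +5395.5605 N (tension)
  F[0-2] = +1254.7132 N (tension)
  F[1-2] = -5257.6012 N (compression)
  F[1-3] = +4112.9747 N (tension)
  F[2-3] = -925.3928 N (compression)
  Rx@0 = -3880.4200 N
  Ry@0 = -4713.5695 N
  Ry@2 = +5766.4695 N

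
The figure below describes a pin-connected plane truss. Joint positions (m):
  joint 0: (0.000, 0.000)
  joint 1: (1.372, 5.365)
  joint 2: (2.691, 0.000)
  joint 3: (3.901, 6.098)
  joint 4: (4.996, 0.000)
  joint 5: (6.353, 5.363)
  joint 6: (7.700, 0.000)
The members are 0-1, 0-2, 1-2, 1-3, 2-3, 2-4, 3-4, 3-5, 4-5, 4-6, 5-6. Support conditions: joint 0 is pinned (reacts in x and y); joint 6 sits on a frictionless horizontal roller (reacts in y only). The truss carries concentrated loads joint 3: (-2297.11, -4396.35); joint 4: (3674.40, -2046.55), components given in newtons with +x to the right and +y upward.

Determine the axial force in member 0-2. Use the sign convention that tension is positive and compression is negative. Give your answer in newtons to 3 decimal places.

N=7 nodes, M=11 members, R=3 reactions → 2N=14, M+R=14
member 0 (0-1): L=5.5377, (cx,cy)=(0.2478,0.9688)
member 1 (0-2): L=2.6910, (cx,cy)=(1.0000,0.0000)
member 2 (1-2): L=5.5248, (cx,cy)=(0.2387,-0.9711)
member 3 (1-3): L=2.6331, (cx,cy)=(0.9605,0.2784)
member 4 (2-3): L=6.2169, (cx,cy)=(0.1946,0.9809)
member 5 (2-4): L=2.3050, (cx,cy)=(1.0000,0.0000)
member 6 (3-4): L=6.1955, (cx,cy)=(0.1767,-0.9843)
member 7 (3-5): L=2.5598, (cx,cy)=(0.9579,-0.2871)
member 8 (4-5): L=5.5320, (cx,cy)=(0.2453,0.9694)
member 9 (4-6): L=2.7040, (cx,cy)=(1.0000,0.0000)
member 10 (5-6): L=5.5296, (cx,cy)=(0.2436,-0.9699)
solve A·x = −loads:
  F[0-1] = -4858.4088 N (compression)
  F[0-2] = +2581.0014 N (tension)
  F[1-2] = +4189.3080 N (tension)
  F[1-3] = -2294.5839 N (compression)
  F[2-3] = -4147.4788 N (compression)
  F[2-4] = +4388.3993 N (tension)
  F[3-4] = +563.3198 N (tension)
  F[3-5] = -849.3250 N (compression)
  F[4-5] = +1539.1224 N (tension)
  F[4-6] = +436.0149 N (tension)
  F[5-6] = -1789.8859 N (compression)
  Rx@0 = -1377.2900 N
  Ry@0 = +4706.9327 N
  Ry@6 = +1735.9673 N

2581.001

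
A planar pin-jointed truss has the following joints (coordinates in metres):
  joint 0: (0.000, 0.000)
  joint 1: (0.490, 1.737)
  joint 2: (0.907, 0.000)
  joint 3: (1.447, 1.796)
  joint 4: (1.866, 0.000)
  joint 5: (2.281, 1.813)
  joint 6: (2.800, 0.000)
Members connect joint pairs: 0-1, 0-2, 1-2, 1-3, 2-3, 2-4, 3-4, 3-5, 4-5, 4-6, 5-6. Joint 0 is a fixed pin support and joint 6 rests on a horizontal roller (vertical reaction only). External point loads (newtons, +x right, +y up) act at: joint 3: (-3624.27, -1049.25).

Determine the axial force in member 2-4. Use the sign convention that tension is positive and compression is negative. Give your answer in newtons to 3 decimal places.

-1342.809

N=7 nodes, M=11 members, R=3 reactions → 2N=14, M+R=14
member 0 (0-1): L=1.8048, (cx,cy)=(0.2715,0.9624)
member 1 (0-2): L=0.9070, (cx,cy)=(1.0000,0.0000)
member 2 (1-2): L=1.7864, (cx,cy)=(0.2334,-0.9724)
member 3 (1-3): L=0.9588, (cx,cy)=(0.9981,0.0615)
member 4 (2-3): L=1.8754, (cx,cy)=(0.2879,0.9576)
member 5 (2-4): L=0.9590, (cx,cy)=(1.0000,0.0000)
member 6 (3-4): L=1.8442, (cx,cy)=(0.2272,-0.9738)
member 7 (3-5): L=0.8342, (cx,cy)=(0.9998,0.0204)
member 8 (4-5): L=1.8599, (cx,cy)=(0.2231,0.9748)
member 9 (4-6): L=0.9340, (cx,cy)=(1.0000,0.0000)
member 10 (5-6): L=1.8858, (cx,cy)=(0.2752,-0.9614)
solve A·x = −loads:
  F[0-1] = -2942.2377 N (compression)
  F[0-2] = -2825.4535 N (compression)
  F[1-2] = +2819.7989 N (tension)
  F[1-3] = -1459.8268 N (compression)
  F[2-3] = -2863.1480 N (compression)
  F[2-4] = -1342.8095 N (compression)
  F[3-4] = +1849.6482 N (tension)
  F[3-5] = +922.7697 N (tension)
  F[4-5] = -1847.8662 N (compression)
  F[4-6] = -510.2611 N (compression)
  F[5-6] = +1854.0702 N (tension)
  Rx@0 = +3624.2700 N
  Ry@0 = +2831.7229 N
  Ry@6 = -1782.4729 N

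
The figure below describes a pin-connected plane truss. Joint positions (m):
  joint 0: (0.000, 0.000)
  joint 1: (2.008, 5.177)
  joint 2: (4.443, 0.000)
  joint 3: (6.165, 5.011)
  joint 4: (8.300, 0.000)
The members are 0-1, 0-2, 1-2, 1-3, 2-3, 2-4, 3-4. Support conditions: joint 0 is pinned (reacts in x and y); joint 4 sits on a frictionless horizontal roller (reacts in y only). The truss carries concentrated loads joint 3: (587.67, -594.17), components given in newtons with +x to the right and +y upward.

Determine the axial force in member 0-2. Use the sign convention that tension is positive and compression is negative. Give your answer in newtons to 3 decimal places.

N=5 nodes, M=7 members, R=3 reactions → 2N=10, M+R=10
member 0 (0-1): L=5.5528, (cx,cy)=(0.3616,0.9323)
member 1 (0-2): L=4.4430, (cx,cy)=(1.0000,0.0000)
member 2 (1-2): L=5.7211, (cx,cy)=(0.4256,-0.9049)
member 3 (1-3): L=4.1603, (cx,cy)=(0.9992,-0.0399)
member 4 (2-3): L=5.2986, (cx,cy)=(0.3250,0.9457)
member 5 (2-4): L=3.8570, (cx,cy)=(1.0000,0.0000)
member 6 (3-4): L=5.4469, (cx,cy)=(0.3920,-0.9200)
solve A·x = −loads:
  F[0-1] = +216.6188 N (tension)
  F[0-2] = +509.3362 N (tension)
  F[1-2] = -230.9787 N (compression)
  F[1-3] = +176.7838 N (tension)
  F[2-3] = +221.0100 N (tension)
  F[2-4] = +339.2009 N (tension)
  F[3-4] = -865.3779 N (compression)
  Rx@0 = -587.6700 N
  Ry@0 = -201.9592 N
  Ry@4 = +796.1292 N

509.336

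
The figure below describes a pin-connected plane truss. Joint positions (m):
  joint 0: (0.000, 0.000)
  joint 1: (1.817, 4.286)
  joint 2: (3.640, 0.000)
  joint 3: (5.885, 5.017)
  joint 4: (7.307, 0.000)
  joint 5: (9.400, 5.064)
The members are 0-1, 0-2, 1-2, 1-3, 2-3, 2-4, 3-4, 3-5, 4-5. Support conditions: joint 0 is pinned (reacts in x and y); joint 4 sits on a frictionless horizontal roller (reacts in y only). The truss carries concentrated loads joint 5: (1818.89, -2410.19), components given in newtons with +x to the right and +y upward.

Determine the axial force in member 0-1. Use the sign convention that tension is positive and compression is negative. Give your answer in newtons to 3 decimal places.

N=6 nodes, M=9 members, R=3 reactions → 2N=12, M+R=12
member 0 (0-1): L=4.6552, (cx,cy)=(0.3903,0.9207)
member 1 (0-2): L=3.6400, (cx,cy)=(1.0000,0.0000)
member 2 (1-2): L=4.6576, (cx,cy)=(0.3914,-0.9202)
member 3 (1-3): L=4.1332, (cx,cy)=(0.9842,0.1769)
member 4 (2-3): L=5.4964, (cx,cy)=(0.4084,0.9128)
member 5 (2-4): L=3.6670, (cx,cy)=(1.0000,0.0000)
member 6 (3-4): L=5.2146, (cx,cy)=(0.2727,-0.9621)
member 7 (3-5): L=3.5153, (cx,cy)=(0.9999,0.0134)
member 8 (4-5): L=5.4795, (cx,cy)=(0.3820,0.9242)
solve A·x = −loads:
  F[0-1] = +2118.9956 N (tension)
  F[0-2] = +991.8193 N (tension)
  F[1-2] = -1819.4914 N (compression)
  F[1-3] = +1563.8812 N (tension)
  F[2-3] = +1834.3180 N (tension)
  F[2-4] = -469.5644 N (compression)
  F[3-4] = -1988.4322 N (compression)
  F[3-5] = +2830.9415 N (tension)
  F[4-5] = -2648.8933 N (compression)
  Rx@0 = -1818.8900 N
  Ry@0 = -1950.9219 N
  Ry@4 = +4361.1119 N

2118.996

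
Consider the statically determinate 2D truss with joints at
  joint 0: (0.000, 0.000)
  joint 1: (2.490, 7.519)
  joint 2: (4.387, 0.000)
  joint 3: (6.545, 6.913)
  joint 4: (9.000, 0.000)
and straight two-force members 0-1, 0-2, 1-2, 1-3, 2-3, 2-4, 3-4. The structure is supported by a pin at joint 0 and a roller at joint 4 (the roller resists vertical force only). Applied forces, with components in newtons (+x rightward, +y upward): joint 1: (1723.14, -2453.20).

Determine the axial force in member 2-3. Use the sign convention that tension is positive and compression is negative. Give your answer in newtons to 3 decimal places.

N=5 nodes, M=7 members, R=3 reactions → 2N=10, M+R=10
member 0 (0-1): L=7.9206, (cx,cy)=(0.3144,0.9493)
member 1 (0-2): L=4.3870, (cx,cy)=(1.0000,0.0000)
member 2 (1-2): L=7.7546, (cx,cy)=(0.2446,-0.9696)
member 3 (1-3): L=4.1000, (cx,cy)=(0.9890,-0.1478)
member 4 (2-3): L=7.2420, (cx,cy)=(0.2980,0.9546)
member 5 (2-4): L=4.6130, (cx,cy)=(1.0000,0.0000)
member 6 (3-4): L=7.3360, (cx,cy)=(0.3347,-0.9423)
solve A·x = −loads:
  F[0-1] = -352.7795 N (compression)
  F[0-2] = +1834.0437 N (tension)
  F[1-2] = -1976.5298 N (compression)
  F[1-3] = -1365.5258 N (compression)
  F[2-3] = +2007.6840 N (tension)
  F[2-4] = +752.2700 N (tension)
  F[3-4] = -2247.9173 N (compression)
  Rx@0 = -1723.1400 N
  Ry@0 = +334.8936 N
  Ry@4 = +2118.3064 N

2007.684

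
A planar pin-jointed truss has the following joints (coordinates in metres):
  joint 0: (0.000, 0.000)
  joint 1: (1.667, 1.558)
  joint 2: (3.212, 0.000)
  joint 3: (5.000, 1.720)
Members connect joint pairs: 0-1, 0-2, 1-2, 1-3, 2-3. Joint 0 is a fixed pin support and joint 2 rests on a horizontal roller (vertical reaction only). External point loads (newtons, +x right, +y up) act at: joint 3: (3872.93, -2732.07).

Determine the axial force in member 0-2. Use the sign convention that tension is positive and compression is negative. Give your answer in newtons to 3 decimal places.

26.671

N=4 nodes, M=5 members, R=3 reactions → 2N=8, M+R=8
member 0 (0-1): L=2.2817, (cx,cy)=(0.7306,0.6828)
member 1 (0-2): L=3.2120, (cx,cy)=(1.0000,0.0000)
member 2 (1-2): L=2.1942, (cx,cy)=(0.7041,-0.7101)
member 3 (1-3): L=3.3369, (cx,cy)=(0.9988,0.0485)
member 4 (2-3): L=2.4810, (cx,cy)=(0.7207,0.6933)
solve A·x = −loads:
  F[0-1] = +5264.6017 N (tension)
  F[0-2] = +26.6714 N (tension)
  F[1-2] = -4578.6295 N (compression)
  F[1-3] = +7078.5931 N (tension)
  F[2-3] = -4436.5388 N (compression)
  Rx@0 = -3872.9300 N
  Ry@0 = -3594.7636 N
  Ry@2 = +6326.8336 N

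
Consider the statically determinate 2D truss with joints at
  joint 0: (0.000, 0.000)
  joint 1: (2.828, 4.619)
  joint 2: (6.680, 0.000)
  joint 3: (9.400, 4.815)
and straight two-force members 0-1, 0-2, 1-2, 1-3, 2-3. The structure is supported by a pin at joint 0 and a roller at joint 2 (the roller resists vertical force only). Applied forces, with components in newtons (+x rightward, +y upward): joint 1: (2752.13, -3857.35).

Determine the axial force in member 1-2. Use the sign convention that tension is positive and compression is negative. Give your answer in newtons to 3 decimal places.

N=4 nodes, M=5 members, R=3 reactions → 2N=8, M+R=8
member 0 (0-1): L=5.4160, (cx,cy)=(0.5222,0.8528)
member 1 (0-2): L=6.6800, (cx,cy)=(1.0000,0.0000)
member 2 (1-2): L=6.0144, (cx,cy)=(0.6405,-0.7680)
member 3 (1-3): L=6.5749, (cx,cy)=(0.9996,0.0298)
member 4 (2-3): L=5.5302, (cx,cy)=(0.4918,0.8707)
solve A·x = −loads:
  F[0-1] = -376.7623 N (compression)
  F[0-2] = +2948.8599 N (tension)
  F[1-2] = -4604.2672 N (compression)
  F[1-3] = +0.0000 N (tension)
  F[2-3] = -0.0000 N (compression)
  Rx@0 = -2752.1300 N
  Ry@0 = +321.3209 N
  Ry@2 = +3536.0291 N

-4604.267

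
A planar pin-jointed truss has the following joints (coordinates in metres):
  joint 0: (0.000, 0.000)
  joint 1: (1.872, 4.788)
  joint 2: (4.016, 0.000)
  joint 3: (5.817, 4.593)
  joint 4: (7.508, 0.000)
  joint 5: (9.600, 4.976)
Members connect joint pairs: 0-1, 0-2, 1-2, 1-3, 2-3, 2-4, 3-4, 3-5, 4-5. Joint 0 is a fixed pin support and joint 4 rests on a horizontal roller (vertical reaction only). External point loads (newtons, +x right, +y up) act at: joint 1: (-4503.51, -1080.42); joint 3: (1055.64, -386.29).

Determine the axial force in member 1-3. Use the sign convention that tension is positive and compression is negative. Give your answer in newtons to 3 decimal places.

2423.345

N=6 nodes, M=9 members, R=3 reactions → 2N=12, M+R=12
member 0 (0-1): L=5.1409, (cx,cy)=(0.3641,0.9313)
member 1 (0-2): L=4.0160, (cx,cy)=(1.0000,0.0000)
member 2 (1-2): L=5.2461, (cx,cy)=(0.4087,-0.9127)
member 3 (1-3): L=3.9498, (cx,cy)=(0.9988,-0.0494)
member 4 (2-3): L=4.9335, (cx,cy)=(0.3651,0.9310)
member 5 (2-4): L=3.4920, (cx,cy)=(1.0000,0.0000)
member 6 (3-4): L=4.8944, (cx,cy)=(0.3455,-0.9384)
member 7 (3-5): L=3.8023, (cx,cy)=(0.9949,0.1007)
member 8 (4-5): L=5.3979, (cx,cy)=(0.3876,0.9218)
solve A·x = −loads:
  F[0-1] = -3354.5313 N (compression)
  F[0-2] = -2226.3667 N (compression)
  F[1-2] = +2108.2731 N (tension)
  F[1-3] = +2423.3450 N (tension)
  F[2-3] = -2066.8106 N (compression)
  F[2-4] = -610.2472 N (compression)
  F[3-4] = +1766.2878 N (tension)
  F[3-5] = -0.0000 N (compression)
  F[4-5] = +0.0000 N (tension)
  Rx@0 = +3447.8700 N
  Ry@0 = +3124.2295 N
  Ry@4 = -1657.5195 N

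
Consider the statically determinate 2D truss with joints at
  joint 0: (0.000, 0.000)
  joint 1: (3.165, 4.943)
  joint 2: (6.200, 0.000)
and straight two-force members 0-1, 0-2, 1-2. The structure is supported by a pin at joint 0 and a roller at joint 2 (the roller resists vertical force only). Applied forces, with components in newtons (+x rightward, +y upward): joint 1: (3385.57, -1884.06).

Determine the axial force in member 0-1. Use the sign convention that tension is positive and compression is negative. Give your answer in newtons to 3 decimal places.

N=3 nodes, M=3 members, R=3 reactions → 2N=6, M+R=6
member 0 (0-1): L=5.8695, (cx,cy)=(0.5392,0.8422)
member 1 (0-2): L=6.2000, (cx,cy)=(1.0000,0.0000)
member 2 (1-2): L=5.8004, (cx,cy)=(0.5232,-0.8522)
solve A·x = −loads:
  F[0-1] = +2109.9337 N (tension)
  F[0-2] = +2247.8250 N (tension)
  F[1-2] = -4295.9644 N (compression)
  Rx@0 = -3385.5700 N
  Ry@0 = -1776.8952 N
  Ry@2 = +3660.9552 N

2109.934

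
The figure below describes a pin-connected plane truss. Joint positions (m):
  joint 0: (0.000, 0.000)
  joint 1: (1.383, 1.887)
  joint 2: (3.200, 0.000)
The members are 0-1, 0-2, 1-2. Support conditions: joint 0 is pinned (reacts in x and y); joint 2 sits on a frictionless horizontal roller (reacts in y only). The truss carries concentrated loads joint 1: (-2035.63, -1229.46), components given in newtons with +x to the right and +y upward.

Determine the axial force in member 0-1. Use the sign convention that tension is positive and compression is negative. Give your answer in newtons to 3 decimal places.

-2353.786

N=3 nodes, M=3 members, R=3 reactions → 2N=6, M+R=6
member 0 (0-1): L=2.3395, (cx,cy)=(0.5911,0.8066)
member 1 (0-2): L=3.2000, (cx,cy)=(1.0000,0.0000)
member 2 (1-2): L=2.6196, (cx,cy)=(0.6936,-0.7203)
solve A·x = −loads:
  F[0-1] = -2353.7857 N (compression)
  F[0-2] = -644.2101 N (compression)
  F[1-2] = +928.7656 N (tension)
  Rx@0 = +2035.6300 N
  Ry@0 = +1898.4883 N
  Ry@2 = -669.0283 N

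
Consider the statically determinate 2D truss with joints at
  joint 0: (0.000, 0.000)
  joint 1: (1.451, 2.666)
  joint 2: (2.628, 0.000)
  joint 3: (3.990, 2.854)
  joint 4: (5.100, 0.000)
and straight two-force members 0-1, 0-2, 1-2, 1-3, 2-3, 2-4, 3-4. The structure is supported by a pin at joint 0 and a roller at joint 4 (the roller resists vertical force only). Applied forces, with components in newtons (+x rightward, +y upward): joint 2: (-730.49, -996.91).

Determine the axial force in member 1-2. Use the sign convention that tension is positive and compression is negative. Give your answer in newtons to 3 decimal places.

N=5 nodes, M=7 members, R=3 reactions → 2N=10, M+R=10
member 0 (0-1): L=3.0353, (cx,cy)=(0.4780,0.8783)
member 1 (0-2): L=2.6280, (cx,cy)=(1.0000,0.0000)
member 2 (1-2): L=2.9143, (cx,cy)=(0.4039,-0.9148)
member 3 (1-3): L=2.5460, (cx,cy)=(0.9973,0.0738)
member 4 (2-3): L=3.1623, (cx,cy)=(0.4307,0.9025)
member 5 (2-4): L=2.4720, (cx,cy)=(1.0000,0.0000)
member 6 (3-4): L=3.0623, (cx,cy)=(0.3625,-0.9320)
solve A·x = −loads:
  F[0-1] = -550.1405 N (compression)
  F[0-2] = -467.4986 N (compression)
  F[1-2] = +490.8711 N (tension)
  F[1-3] = -462.5055 N (compression)
  F[2-3] = +607.0425 N (tension)
  F[2-4] = +199.7929 N (tension)
  F[3-4] = -551.1867 N (compression)
  Rx@0 = +730.4900 N
  Ry@0 = +483.2081 N
  Ry@4 = +513.7019 N

490.871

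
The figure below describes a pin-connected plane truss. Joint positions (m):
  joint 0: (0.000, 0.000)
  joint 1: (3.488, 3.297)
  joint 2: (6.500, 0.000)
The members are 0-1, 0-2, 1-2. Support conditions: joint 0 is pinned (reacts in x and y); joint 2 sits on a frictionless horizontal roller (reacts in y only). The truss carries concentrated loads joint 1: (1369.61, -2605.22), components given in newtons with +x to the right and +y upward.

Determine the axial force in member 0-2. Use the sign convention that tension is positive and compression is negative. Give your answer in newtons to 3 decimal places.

1911.811

N=3 nodes, M=3 members, R=3 reactions → 2N=6, M+R=6
member 0 (0-1): L=4.7996, (cx,cy)=(0.7267,0.6869)
member 1 (0-2): L=6.5000, (cx,cy)=(1.0000,0.0000)
member 2 (1-2): L=4.4657, (cx,cy)=(0.6745,-0.7383)
solve A·x = −loads:
  F[0-1] = -746.0891 N (compression)
  F[0-2] = +1911.8110 N (tension)
  F[1-2] = -2834.5113 N (compression)
  Rx@0 = -1369.6100 N
  Ry@0 = +512.5105 N
  Ry@2 = +2092.7095 N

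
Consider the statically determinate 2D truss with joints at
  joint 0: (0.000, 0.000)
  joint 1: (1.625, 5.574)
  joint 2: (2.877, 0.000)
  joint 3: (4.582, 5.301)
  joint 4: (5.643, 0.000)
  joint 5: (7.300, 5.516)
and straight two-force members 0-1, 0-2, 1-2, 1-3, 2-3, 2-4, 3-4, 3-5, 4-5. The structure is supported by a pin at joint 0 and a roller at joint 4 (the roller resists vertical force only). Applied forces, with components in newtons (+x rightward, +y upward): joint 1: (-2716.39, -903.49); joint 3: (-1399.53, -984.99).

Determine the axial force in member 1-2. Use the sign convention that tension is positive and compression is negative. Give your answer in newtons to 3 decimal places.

N=6 nodes, M=9 members, R=3 reactions → 2N=12, M+R=12
member 0 (0-1): L=5.8060, (cx,cy)=(0.2799,0.9600)
member 1 (0-2): L=2.8770, (cx,cy)=(1.0000,0.0000)
member 2 (1-2): L=5.7129, (cx,cy)=(0.2192,-0.9757)
member 3 (1-3): L=2.9696, (cx,cy)=(0.9958,-0.0919)
member 4 (2-3): L=5.5684, (cx,cy)=(0.3062,0.9520)
member 5 (2-4): L=2.7660, (cx,cy)=(1.0000,0.0000)
member 6 (3-4): L=5.4061, (cx,cy)=(0.1963,-0.9806)
member 7 (3-5): L=2.7265, (cx,cy)=(0.9969,0.0789)
member 8 (4-5): L=5.7595, (cx,cy)=(0.2877,0.9577)
solve A·x = −loads:
  F[0-1] = -5027.3161 N (compression)
  F[0-2] = -2708.8700 N (compression)
  F[1-2] = +3979.2730 N (tension)
  F[1-3] = +439.1261 N (tension)
  F[2-3] = -4078.4221 N (compression)
  F[2-4] = -588.0270 N (compression)
  F[3-4] = +2996.1872 N (tension)
  F[3-5] = -0.0000 N (tension)
  F[4-5] = +0.0000 N (tension)
  Rx@0 = +4115.9200 N
  Ry@0 = +4826.3979 N
  Ry@4 = -2937.9179 N

3979.273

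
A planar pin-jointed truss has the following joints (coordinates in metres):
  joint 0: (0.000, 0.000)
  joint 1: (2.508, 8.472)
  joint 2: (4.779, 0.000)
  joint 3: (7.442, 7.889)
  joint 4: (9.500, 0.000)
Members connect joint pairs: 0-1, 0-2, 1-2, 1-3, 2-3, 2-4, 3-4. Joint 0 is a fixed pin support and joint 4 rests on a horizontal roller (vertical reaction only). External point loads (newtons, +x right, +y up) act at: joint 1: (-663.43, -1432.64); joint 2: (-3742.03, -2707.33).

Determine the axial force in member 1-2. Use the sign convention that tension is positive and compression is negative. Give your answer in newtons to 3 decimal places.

1694.711

N=5 nodes, M=7 members, R=3 reactions → 2N=10, M+R=10
member 0 (0-1): L=8.8354, (cx,cy)=(0.2839,0.9589)
member 1 (0-2): L=4.7790, (cx,cy)=(1.0000,0.0000)
member 2 (1-2): L=8.7711, (cx,cy)=(0.2589,-0.9659)
member 3 (1-3): L=4.9683, (cx,cy)=(0.9931,-0.1173)
member 4 (2-3): L=8.3263, (cx,cy)=(0.3198,0.9475)
member 5 (2-4): L=4.7210, (cx,cy)=(1.0000,0.0000)
member 6 (3-4): L=8.1530, (cx,cy)=(0.2524,-0.9676)
solve A·x = −loads:
  F[0-1] = -3119.7911 N (compression)
  F[0-2] = -3519.8851 N (compression)
  F[1-2] = +1694.7105 N (tension)
  F[1-3] = -665.5346 N (compression)
  F[2-3] = +1129.7501 N (tension)
  F[2-4] = +299.6104 N (tension)
  F[3-4] = -1186.9430 N (compression)
  Rx@0 = +4405.4600 N
  Ry@0 = +2991.4634 N
  Ry@4 = +1148.5066 N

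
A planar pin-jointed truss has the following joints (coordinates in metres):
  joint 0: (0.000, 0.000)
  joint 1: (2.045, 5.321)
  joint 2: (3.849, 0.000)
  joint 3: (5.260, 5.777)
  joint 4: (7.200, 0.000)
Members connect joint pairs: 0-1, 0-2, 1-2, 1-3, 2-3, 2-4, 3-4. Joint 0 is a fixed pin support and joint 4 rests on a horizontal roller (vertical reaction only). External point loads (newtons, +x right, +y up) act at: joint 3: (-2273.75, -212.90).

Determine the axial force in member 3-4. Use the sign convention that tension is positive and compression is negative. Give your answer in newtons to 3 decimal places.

N=5 nodes, M=7 members, R=3 reactions → 2N=10, M+R=10
member 0 (0-1): L=5.7004, (cx,cy)=(0.3587,0.9334)
member 1 (0-2): L=3.8490, (cx,cy)=(1.0000,0.0000)
member 2 (1-2): L=5.6185, (cx,cy)=(0.3211,-0.9471)
member 3 (1-3): L=3.2472, (cx,cy)=(0.9901,0.1404)
member 4 (2-3): L=5.9468, (cx,cy)=(0.2373,0.9714)
member 5 (2-4): L=3.3510, (cx,cy)=(1.0000,0.0000)
member 6 (3-4): L=6.0940, (cx,cy)=(0.3183,-0.9480)
solve A·x = −loads:
  F[0-1] = -2015.9211 N (compression)
  F[0-2] = -1550.5505 N (compression)
  F[1-2] = +1792.4366 N (tension)
  F[1-3] = -1311.7179 N (compression)
  F[2-3] = -1747.4291 N (compression)
  F[2-4] = -560.4183 N (compression)
  F[3-4] = +1760.4185 N (tension)
  Rx@0 = +2273.7500 N
  Ry@0 = +1881.7333 N
  Ry@4 = -1668.8333 N

1760.418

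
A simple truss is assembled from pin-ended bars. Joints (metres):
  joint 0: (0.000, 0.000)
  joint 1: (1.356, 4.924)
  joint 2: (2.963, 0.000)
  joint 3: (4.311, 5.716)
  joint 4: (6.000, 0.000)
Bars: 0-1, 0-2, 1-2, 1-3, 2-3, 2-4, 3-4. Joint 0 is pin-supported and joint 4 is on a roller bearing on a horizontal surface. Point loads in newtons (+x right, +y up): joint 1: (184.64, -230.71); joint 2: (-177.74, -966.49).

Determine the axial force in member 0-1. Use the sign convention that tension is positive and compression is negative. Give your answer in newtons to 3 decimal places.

-535.464

N=5 nodes, M=7 members, R=3 reactions → 2N=10, M+R=10
member 0 (0-1): L=5.1073, (cx,cy)=(0.2655,0.9641)
member 1 (0-2): L=2.9630, (cx,cy)=(1.0000,0.0000)
member 2 (1-2): L=5.1796, (cx,cy)=(0.3103,-0.9507)
member 3 (1-3): L=3.0593, (cx,cy)=(0.9659,0.2589)
member 4 (2-3): L=5.8728, (cx,cy)=(0.2295,0.9733)
member 5 (2-4): L=3.0370, (cx,cy)=(1.0000,0.0000)
member 6 (3-4): L=5.9603, (cx,cy)=(0.2834,-0.9590)
solve A·x = −loads:
  F[0-1] = -535.4644 N (compression)
  F[0-2] = +149.0670 N (tension)
  F[1-2] = +191.4725 N (tension)
  F[1-3] = -399.8437 N (compression)
  F[2-3] = +805.9852 N (tension)
  F[2-4] = +201.2124 N (tension)
  F[3-4] = -710.0591 N (compression)
  Rx@0 = -6.9000 N
  Ry@0 = +516.2467 N
  Ry@4 = +680.9533 N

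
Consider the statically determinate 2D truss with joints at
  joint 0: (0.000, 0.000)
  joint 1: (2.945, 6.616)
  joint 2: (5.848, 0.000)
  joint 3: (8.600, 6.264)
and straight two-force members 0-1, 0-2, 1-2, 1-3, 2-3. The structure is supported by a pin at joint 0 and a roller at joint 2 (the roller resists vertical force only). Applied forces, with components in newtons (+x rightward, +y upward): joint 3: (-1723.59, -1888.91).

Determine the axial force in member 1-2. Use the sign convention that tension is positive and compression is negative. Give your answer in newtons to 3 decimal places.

N=4 nodes, M=5 members, R=3 reactions → 2N=8, M+R=8
member 0 (0-1): L=7.2419, (cx,cy)=(0.4067,0.9136)
member 1 (0-2): L=5.8480, (cx,cy)=(1.0000,0.0000)
member 2 (1-2): L=7.2249, (cx,cy)=(0.4018,-0.9157)
member 3 (1-3): L=5.6659, (cx,cy)=(0.9981,-0.0621)
member 4 (2-3): L=6.8419, (cx,cy)=(0.4022,0.9155)
solve A·x = −loads:
  F[0-1] = -1047.8575 N (compression)
  F[0-2] = -1297.4644 N (compression)
  F[1-2] = +1104.5341 N (tension)
  F[1-3] = -871.6178 N (compression)
  F[2-3] = -2122.3123 N (compression)
  Rx@0 = +1723.5900 N
  Ry@0 = +957.2995 N
  Ry@2 = +931.6105 N

1104.534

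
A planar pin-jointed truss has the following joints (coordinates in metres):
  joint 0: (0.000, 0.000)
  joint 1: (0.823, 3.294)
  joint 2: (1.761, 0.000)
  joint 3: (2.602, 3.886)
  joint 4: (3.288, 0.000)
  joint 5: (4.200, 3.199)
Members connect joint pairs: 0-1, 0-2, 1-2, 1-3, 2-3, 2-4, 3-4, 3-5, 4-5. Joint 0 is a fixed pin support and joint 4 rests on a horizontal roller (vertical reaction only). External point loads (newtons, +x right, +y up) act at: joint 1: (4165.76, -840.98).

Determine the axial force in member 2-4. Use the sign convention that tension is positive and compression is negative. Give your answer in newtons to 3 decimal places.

773.888

N=6 nodes, M=9 members, R=3 reactions → 2N=12, M+R=12
member 0 (0-1): L=3.3953, (cx,cy)=(0.2424,0.9702)
member 1 (0-2): L=1.7610, (cx,cy)=(1.0000,0.0000)
member 2 (1-2): L=3.4249, (cx,cy)=(0.2739,-0.9618)
member 3 (1-3): L=1.8749, (cx,cy)=(0.9488,0.3157)
member 4 (2-3): L=3.9760, (cx,cy)=(0.2115,0.9774)
member 5 (2-4): L=1.5270, (cx,cy)=(1.0000,0.0000)
member 6 (3-4): L=3.9461, (cx,cy)=(0.1738,-0.9848)
member 7 (3-5): L=1.7394, (cx,cy)=(0.9187,-0.3950)
member 8 (4-5): L=3.3265, (cx,cy)=(0.2742,0.9617)
solve A·x = −loads:
  F[0-1] = +3651.7893 N (tension)
  F[0-2] = +3280.5771 N (tension)
  F[1-2] = -5200.4265 N (compression)
  F[1-3] = -1956.4061 N (compression)
  F[2-3] = +5117.3821 N (tension)
  F[2-4] = +773.8882 N (tension)
  F[3-4] = -4451.6462 N (compression)
  F[3-5] = +0.0000 N (tension)
  F[4-5] = -0.0000 N (compression)
  Rx@0 = -4165.7600 N
  Ry@0 = -3542.8825 N
  Ry@4 = +4383.8625 N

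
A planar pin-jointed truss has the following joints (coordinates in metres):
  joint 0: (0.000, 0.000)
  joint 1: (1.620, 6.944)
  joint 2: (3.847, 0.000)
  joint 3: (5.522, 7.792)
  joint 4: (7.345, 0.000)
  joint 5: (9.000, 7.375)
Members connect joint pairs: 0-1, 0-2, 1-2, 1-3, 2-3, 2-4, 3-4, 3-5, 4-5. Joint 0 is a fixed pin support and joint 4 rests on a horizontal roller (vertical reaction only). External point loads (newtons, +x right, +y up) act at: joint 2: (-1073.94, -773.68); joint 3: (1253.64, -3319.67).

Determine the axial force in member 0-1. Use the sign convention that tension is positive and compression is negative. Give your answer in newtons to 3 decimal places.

141.239

N=6 nodes, M=9 members, R=3 reactions → 2N=12, M+R=12
member 0 (0-1): L=7.1305, (cx,cy)=(0.2272,0.9738)
member 1 (0-2): L=3.8470, (cx,cy)=(1.0000,0.0000)
member 2 (1-2): L=7.2924, (cx,cy)=(0.3054,-0.9522)
member 3 (1-3): L=3.9931, (cx,cy)=(0.9772,0.2124)
member 4 (2-3): L=7.9700, (cx,cy)=(0.2102,0.9777)
member 5 (2-4): L=3.4980, (cx,cy)=(1.0000,0.0000)
member 6 (3-4): L=8.0024, (cx,cy)=(0.2278,-0.9737)
member 7 (3-5): L=3.5029, (cx,cy)=(0.9929,-0.1190)
member 8 (4-5): L=7.5584, (cx,cy)=(0.2190,0.9757)
solve A·x = −loads:
  F[0-1] = +141.2390 N (tension)
  F[0-2] = +147.6113 N (tension)
  F[1-2] = -128.1880 N (compression)
  F[1-3] = +72.8985 N (tension)
  F[2-3] = +916.2065 N (tension)
  F[2-4] = +989.8515 N (tension)
  F[3-4] = -4345.1447 N (compression)
  F[3-5] = -0.0000 N (compression)
  F[4-5] = +0.0000 N (tension)
  Rx@0 = -179.7000 N
  Ry@0 = -137.5455 N
  Ry@4 = +4230.8955 N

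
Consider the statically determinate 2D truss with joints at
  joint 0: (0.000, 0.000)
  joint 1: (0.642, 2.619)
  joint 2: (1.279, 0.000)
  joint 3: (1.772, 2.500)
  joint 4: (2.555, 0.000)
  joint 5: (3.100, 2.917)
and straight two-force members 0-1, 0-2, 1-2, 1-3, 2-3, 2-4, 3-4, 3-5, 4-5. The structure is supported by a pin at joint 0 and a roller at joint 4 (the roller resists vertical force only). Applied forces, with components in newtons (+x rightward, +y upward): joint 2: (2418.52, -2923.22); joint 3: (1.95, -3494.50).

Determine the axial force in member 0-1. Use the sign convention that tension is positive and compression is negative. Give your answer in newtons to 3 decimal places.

N=6 nodes, M=9 members, R=3 reactions → 2N=12, M+R=12
member 0 (0-1): L=2.6965, (cx,cy)=(0.2381,0.9712)
member 1 (0-2): L=1.2790, (cx,cy)=(1.0000,0.0000)
member 2 (1-2): L=2.6954, (cx,cy)=(0.2363,-0.9717)
member 3 (1-3): L=1.1362, (cx,cy)=(0.9945,-0.1047)
member 4 (2-3): L=2.5481, (cx,cy)=(0.1935,0.9811)
member 5 (2-4): L=1.2760, (cx,cy)=(1.0000,0.0000)
member 6 (3-4): L=2.6197, (cx,cy)=(0.2989,-0.9543)
member 7 (3-5): L=1.3919, (cx,cy)=(0.9541,0.2996)
member 8 (4-5): L=2.9675, (cx,cy)=(0.1837,0.9830)
solve A·x = −loads:
  F[0-1] = -2603.7750 N (compression)
  F[0-2] = +3040.3844 N (tension)
  F[1-2] = +2739.9975 N (tension)
  F[1-3] = -1274.4740 N (compression)
  F[2-3] = +265.8639 N (tension)
  F[2-4] = +1217.9775 N (tension)
  F[3-4] = -4075.0910 N (compression)
  F[3-5] = +0.0000 N (tension)
  F[4-5] = -0.0000 N (compression)
  Rx@0 = -2420.4700 N
  Ry@0 = +2528.9030 N
  Ry@4 = +3888.8170 N

-2603.775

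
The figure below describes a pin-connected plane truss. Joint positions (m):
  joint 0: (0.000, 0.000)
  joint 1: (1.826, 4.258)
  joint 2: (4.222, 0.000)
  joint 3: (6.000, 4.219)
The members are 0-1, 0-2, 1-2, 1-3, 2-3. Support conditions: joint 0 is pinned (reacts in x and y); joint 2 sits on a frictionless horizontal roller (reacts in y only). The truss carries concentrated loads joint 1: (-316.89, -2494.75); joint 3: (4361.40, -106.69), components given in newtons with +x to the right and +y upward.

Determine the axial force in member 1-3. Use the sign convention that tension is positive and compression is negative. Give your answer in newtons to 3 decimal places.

4389.271

N=4 nodes, M=5 members, R=3 reactions → 2N=8, M+R=8
member 0 (0-1): L=4.6330, (cx,cy)=(0.3941,0.9191)
member 1 (0-2): L=4.2220, (cx,cy)=(1.0000,0.0000)
member 2 (1-2): L=4.8858, (cx,cy)=(0.4904,-0.8715)
member 3 (1-3): L=4.1742, (cx,cy)=(1.0000,-0.0093)
member 4 (2-3): L=4.5783, (cx,cy)=(0.3883,0.9215)
solve A·x = −loads:
  F[0-1] = +2902.8268 N (tension)
  F[0-2] = +2900.4256 N (tension)
  F[1-2] = -5970.8836 N (compression)
  F[1-3] = +4389.2711 N (tension)
  F[2-3] = -71.2746 N (compression)
  Rx@0 = -4044.5100 N
  Ry@0 = -2667.8595 N
  Ry@2 = +5269.2995 N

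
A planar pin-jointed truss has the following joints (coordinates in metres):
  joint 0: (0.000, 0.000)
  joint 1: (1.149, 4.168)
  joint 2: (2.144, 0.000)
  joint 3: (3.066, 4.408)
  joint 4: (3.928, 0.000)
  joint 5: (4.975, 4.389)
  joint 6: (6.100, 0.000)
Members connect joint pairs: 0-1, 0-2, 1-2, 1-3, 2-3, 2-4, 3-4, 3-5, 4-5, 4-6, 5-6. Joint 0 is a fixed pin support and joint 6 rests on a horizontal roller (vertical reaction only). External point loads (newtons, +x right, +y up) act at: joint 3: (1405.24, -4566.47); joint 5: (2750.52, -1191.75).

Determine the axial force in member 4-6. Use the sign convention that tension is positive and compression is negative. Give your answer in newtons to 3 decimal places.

1605.003

N=7 nodes, M=11 members, R=3 reactions → 2N=14, M+R=14
member 0 (0-1): L=4.3235, (cx,cy)=(0.2658,0.9640)
member 1 (0-2): L=2.1440, (cx,cy)=(1.0000,0.0000)
member 2 (1-2): L=4.2851, (cx,cy)=(0.2322,-0.9727)
member 3 (1-3): L=1.9320, (cx,cy)=(0.9923,0.1242)
member 4 (2-3): L=4.5034, (cx,cy)=(0.2047,0.9788)
member 5 (2-4): L=1.7840, (cx,cy)=(1.0000,0.0000)
member 6 (3-4): L=4.4915, (cx,cy)=(0.1919,-0.9814)
member 7 (3-5): L=1.9091, (cx,cy)=(1.0000,-0.0100)
member 8 (4-5): L=4.5122, (cx,cy)=(0.2320,0.9727)
member 9 (4-6): L=2.1720, (cx,cy)=(1.0000,0.0000)
member 10 (5-6): L=4.5309, (cx,cy)=(0.2483,-0.9687)
solve A·x = −loads:
  F[0-1] = +522.2120 N (tension)
  F[0-2] = +4016.9777 N (tension)
  F[1-2] = -485.2145 N (compression)
  F[1-3] = +253.4115 N (tension)
  F[2-3] = +482.1662 N (tension)
  F[2-4] = +3805.5954 N (tension)
  F[3-4] = -5165.2865 N (compression)
  F[3-5] = -63.7652 N (compression)
  F[4-5] = +5211.5101 N (tension)
  F[4-6] = +1605.0033 N (tension)
  F[5-6] = -6464.0803 N (compression)
  Rx@0 = -4155.7600 N
  Ry@0 = -503.4330 N
  Ry@6 = +6261.6530 N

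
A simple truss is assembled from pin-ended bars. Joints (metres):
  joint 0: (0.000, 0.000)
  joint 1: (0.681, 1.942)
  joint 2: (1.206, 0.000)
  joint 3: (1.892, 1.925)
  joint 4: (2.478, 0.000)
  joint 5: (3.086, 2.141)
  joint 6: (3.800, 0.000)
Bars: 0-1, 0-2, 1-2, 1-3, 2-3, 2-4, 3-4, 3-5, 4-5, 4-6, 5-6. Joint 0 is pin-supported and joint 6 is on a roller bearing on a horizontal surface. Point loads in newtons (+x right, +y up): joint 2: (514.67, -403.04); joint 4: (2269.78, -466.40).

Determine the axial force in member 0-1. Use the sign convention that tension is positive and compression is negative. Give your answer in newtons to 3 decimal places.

N=7 nodes, M=11 members, R=3 reactions → 2N=14, M+R=14
member 0 (0-1): L=2.0579, (cx,cy)=(0.3309,0.9437)
member 1 (0-2): L=1.2060, (cx,cy)=(1.0000,0.0000)
member 2 (1-2): L=2.0117, (cx,cy)=(0.2610,-0.9653)
member 3 (1-3): L=1.2111, (cx,cy)=(0.9999,-0.0140)
member 4 (2-3): L=2.0436, (cx,cy)=(0.3357,0.9420)
member 5 (2-4): L=1.2720, (cx,cy)=(1.0000,0.0000)
member 6 (3-4): L=2.0122, (cx,cy)=(0.2912,-0.9567)
member 7 (3-5): L=1.2134, (cx,cy)=(0.9840,0.1780)
member 8 (4-5): L=2.2257, (cx,cy)=(0.2732,0.9620)
member 9 (4-6): L=1.3220, (cx,cy)=(1.0000,0.0000)
member 10 (5-6): L=2.2569, (cx,cy)=(0.3164,-0.9486)
solve A·x = −loads:
  F[0-1] = -463.4989 N (compression)
  F[0-2] = +2937.8279 N (tension)
  F[1-2] = +457.0519 N (tension)
  F[1-3] = -272.6823 N (compression)
  F[2-3] = -40.5250 N (compression)
  F[2-4] = +2556.0391 N (tension)
  F[3-4] = -17.2783 N (compression)
  F[3-5] = -285.7920 N (compression)
  F[4-5] = +502.0246 N (tension)
  F[4-6] = +144.0853 N (tension)
  F[5-6] = -455.4462 N (compression)
  Rx@0 = -2784.4500 N
  Ry@0 = +437.3859 N
  Ry@6 = +432.0541 N

-463.499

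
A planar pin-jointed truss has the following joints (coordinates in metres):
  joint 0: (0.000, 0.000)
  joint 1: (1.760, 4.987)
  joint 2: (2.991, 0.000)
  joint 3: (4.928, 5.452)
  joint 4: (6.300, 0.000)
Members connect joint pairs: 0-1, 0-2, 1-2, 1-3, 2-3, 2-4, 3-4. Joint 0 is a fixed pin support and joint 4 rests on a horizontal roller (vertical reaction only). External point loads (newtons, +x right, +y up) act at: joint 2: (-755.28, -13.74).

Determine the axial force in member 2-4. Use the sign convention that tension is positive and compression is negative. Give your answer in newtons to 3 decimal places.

1.642

N=5 nodes, M=7 members, R=3 reactions → 2N=10, M+R=10
member 0 (0-1): L=5.2885, (cx,cy)=(0.3328,0.9430)
member 1 (0-2): L=2.9910, (cx,cy)=(1.0000,0.0000)
member 2 (1-2): L=5.1367, (cx,cy)=(0.2396,-0.9709)
member 3 (1-3): L=3.2019, (cx,cy)=(0.9894,0.1452)
member 4 (2-3): L=5.7859, (cx,cy)=(0.3348,0.9423)
member 5 (2-4): L=3.3090, (cx,cy)=(1.0000,0.0000)
member 6 (3-4): L=5.6220, (cx,cy)=(0.2440,-0.9698)
solve A·x = −loads:
  F[0-1] = -7.6530 N (compression)
  F[0-2] = -752.7331 N (compression)
  F[1-2] = +6.8019 N (tension)
  F[1-3] = -4.2217 N (compression)
  F[2-3] = +7.5733 N (tension)
  F[2-4] = +1.6416 N (tension)
  F[3-4] = -6.7266 N (compression)
  Rx@0 = +755.2800 N
  Ry@0 = +7.2168 N
  Ry@4 = +6.5232 N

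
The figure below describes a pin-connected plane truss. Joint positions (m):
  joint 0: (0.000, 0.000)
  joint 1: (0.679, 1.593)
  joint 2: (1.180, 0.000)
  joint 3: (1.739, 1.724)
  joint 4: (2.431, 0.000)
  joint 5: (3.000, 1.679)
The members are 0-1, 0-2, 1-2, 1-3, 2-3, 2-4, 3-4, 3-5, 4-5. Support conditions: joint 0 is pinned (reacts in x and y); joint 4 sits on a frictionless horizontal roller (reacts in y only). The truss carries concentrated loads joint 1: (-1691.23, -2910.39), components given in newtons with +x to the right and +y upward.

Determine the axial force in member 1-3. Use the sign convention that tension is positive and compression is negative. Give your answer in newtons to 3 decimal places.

224.956

N=6 nodes, M=9 members, R=3 reactions → 2N=12, M+R=12
member 0 (0-1): L=1.7317, (cx,cy)=(0.3921,0.9199)
member 1 (0-2): L=1.1800, (cx,cy)=(1.0000,0.0000)
member 2 (1-2): L=1.6699, (cx,cy)=(0.3000,-0.9539)
member 3 (1-3): L=1.0681, (cx,cy)=(0.9924,0.1227)
member 4 (2-3): L=1.8124, (cx,cy)=(0.3084,0.9512)
member 5 (2-4): L=1.2510, (cx,cy)=(1.0000,0.0000)
member 6 (3-4): L=1.8577, (cx,cy)=(0.3725,-0.9280)
member 7 (3-5): L=1.2618, (cx,cy)=(0.9994,-0.0357)
member 8 (4-5): L=1.7728, (cx,cy)=(0.3210,0.9471)
solve A·x = −loads:
  F[0-1] = -3484.7941 N (compression)
  F[0-2] = -324.8198 N (compression)
  F[1-2] = +338.5267 N (tension)
  F[1-3] = +224.9557 N (tension)
  F[2-3] = -339.4841 N (compression)
  F[2-4] = -118.5476 N (compression)
  F[3-4] = +318.2452 N (tension)
  F[3-5] = -0.0000 N (compression)
  F[4-5] = +0.0000 N (tension)
  Rx@0 = +1691.2300 N
  Ry@0 = +3205.7313 N
  Ry@4 = -295.3413 N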